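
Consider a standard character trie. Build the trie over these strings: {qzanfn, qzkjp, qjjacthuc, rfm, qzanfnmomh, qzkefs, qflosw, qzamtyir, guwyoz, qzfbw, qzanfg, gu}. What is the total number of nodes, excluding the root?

47

Count nodes per top-level branch (shared prefixes stored once):
  'g'-branch (gu, guwyoz): 6 nodes
  'q'-branch (qflosw, qjjacthuc, qzamtyir, qzanfg, qzanfn, qzanfnmomh, qzfbw, qzkefs, qzkjp): 38 nodes
  'r'-branch (rfm): 3 nodes
Sum: 47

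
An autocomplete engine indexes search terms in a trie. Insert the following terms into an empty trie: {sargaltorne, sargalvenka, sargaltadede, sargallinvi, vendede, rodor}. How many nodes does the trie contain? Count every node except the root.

38

Count nodes per top-level branch (shared prefixes stored once):
  'r'-branch (rodor): 5 nodes
  's'-branch (sargallinvi, sargaltadede, sargaltorne, sargalvenka): 26 nodes
  'v'-branch (vendede): 7 nodes
Sum: 38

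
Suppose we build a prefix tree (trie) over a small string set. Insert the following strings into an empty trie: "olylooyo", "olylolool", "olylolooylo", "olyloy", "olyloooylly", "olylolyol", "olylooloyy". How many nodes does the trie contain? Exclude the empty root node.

28

Insert word by word; a character creates a node only if that edge doesn't already exist:
  "olylooyo" → 8 new (o, l, y, l, o, o, y, o)
  "olylolool" → prefix "olylo" already present; 4 new (l, o, o, l)
  "olylolooylo" → prefix "olyloloo" already present; 3 new (y, l, o)
  "olyloy" → prefix "olylo" already present; 1 new (y)
  "olyloooylly" → prefix "olyloo" already present; 5 new (o, y, l, l, y)
  "olylolyol" → prefix "olylol" already present; 3 new (y, o, l)
  "olylooloyy" → prefix "olyloo" already present; 4 new (l, o, y, y)
Total nodes = 8 + 4 + 3 + 1 + 5 + 3 + 4 = 28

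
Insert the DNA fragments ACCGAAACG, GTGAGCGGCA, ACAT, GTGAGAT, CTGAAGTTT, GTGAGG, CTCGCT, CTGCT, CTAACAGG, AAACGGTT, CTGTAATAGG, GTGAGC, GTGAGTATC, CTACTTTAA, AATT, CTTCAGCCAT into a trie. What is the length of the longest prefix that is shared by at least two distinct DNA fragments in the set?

6

The deepest shared node is where two words last agree before diverging.
"GTGAGC" and "GTGAGCGGCA" agree on "GTGAGC" (6 characters) before diverging; nothing deeper is shared.
Longest shared-prefix length: 6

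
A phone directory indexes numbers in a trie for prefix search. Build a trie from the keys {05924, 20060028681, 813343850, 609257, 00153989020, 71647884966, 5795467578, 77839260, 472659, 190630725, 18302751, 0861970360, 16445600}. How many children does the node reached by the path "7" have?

2

Walk "7" from the root, arriving at one node.
Characters that immediately follow "7" among the stored strings: {1, 7}.
That node has 2 child edges.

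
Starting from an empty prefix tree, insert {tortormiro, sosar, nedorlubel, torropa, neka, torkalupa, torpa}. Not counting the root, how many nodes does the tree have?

For each word, the new-node count is its length minus the longest prefix already in the trie:
  "tortormiro" → 10 new (t, o, r, t, o, r, m, i, r, o)
  "sosar" → 5 new (s, o, s, a, r)
  "nedorlubel" → 10 new (n, e, d, o, r, l, u, b, e, l)
  "torropa" → prefix "tor" already present; 4 new (r, o, p, a)
  "neka" → prefix "ne" already present; 2 new (k, a)
  "torkalupa" → prefix "tor" already present; 6 new (k, a, l, u, p, a)
  "torpa" → prefix "tor" already present; 2 new (p, a)
Total nodes = 10 + 5 + 10 + 4 + 2 + 6 + 2 = 39

39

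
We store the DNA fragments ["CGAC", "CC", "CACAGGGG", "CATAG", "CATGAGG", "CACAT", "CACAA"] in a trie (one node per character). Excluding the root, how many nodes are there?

21

For each word, the new-node count is its length minus the longest prefix already in the trie:
  "CGAC" → 4 new (C, G, A, C)
  "CC" → prefix "C" already present; 1 new (C)
  "CACAGGGG" → prefix "C" already present; 7 new (A, C, A, G, G, G, G)
  "CATAG" → prefix "CA" already present; 3 new (T, A, G)
  "CATGAGG" → prefix "CAT" already present; 4 new (G, A, G, G)
  "CACAT" → prefix "CACA" already present; 1 new (T)
  "CACAA" → prefix "CACA" already present; 1 new (A)
Total nodes = 4 + 1 + 7 + 3 + 4 + 1 + 1 = 21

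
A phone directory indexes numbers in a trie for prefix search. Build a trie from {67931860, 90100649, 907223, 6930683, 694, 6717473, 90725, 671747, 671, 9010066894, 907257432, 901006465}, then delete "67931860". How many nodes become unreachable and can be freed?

After clearing the end-marker at "67931860", prune upward until reaching a node still needed by another word.
The suffix "931860" (6 nodes) is used only by "67931860"; the node for "67" still has the child "1", so pruning stops there.
Nodes removed: 6

6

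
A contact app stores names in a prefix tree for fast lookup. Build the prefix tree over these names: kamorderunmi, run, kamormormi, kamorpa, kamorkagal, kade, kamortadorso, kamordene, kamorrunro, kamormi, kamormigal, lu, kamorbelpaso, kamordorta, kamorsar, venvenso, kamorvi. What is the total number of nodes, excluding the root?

For each word, the new-node count is its length minus the longest prefix already in the trie:
  "kamorderunmi" → 12 new (k, a, m, o, r, d, e, r, u, n, m, i)
  "run" → 3 new (r, u, n)
  "kamormormi" → prefix "kamor" already present; 5 new (m, o, r, m, i)
  "kamorpa" → prefix "kamor" already present; 2 new (p, a)
  "kamorkagal" → prefix "kamor" already present; 5 new (k, a, g, a, l)
  "kade" → prefix "ka" already present; 2 new (d, e)
  "kamortadorso" → prefix "kamor" already present; 7 new (t, a, d, o, r, s, o)
  "kamordene" → prefix "kamorde" already present; 2 new (n, e)
  "kamorrunro" → prefix "kamor" already present; 5 new (r, u, n, r, o)
  "kamormi" → prefix "kamorm" already present; 1 new (i)
  "kamormigal" → prefix "kamormi" already present; 3 new (g, a, l)
  "lu" → 2 new (l, u)
  "kamorbelpaso" → prefix "kamor" already present; 7 new (b, e, l, p, a, s, o)
  "kamordorta" → prefix "kamord" already present; 4 new (o, r, t, a)
  "kamorsar" → prefix "kamor" already present; 3 new (s, a, r)
  "venvenso" → 8 new (v, e, n, v, e, n, s, o)
  "kamorvi" → prefix "kamor" already present; 2 new (v, i)
Total nodes = 12 + 3 + 5 + 2 + 5 + 2 + 7 + 2 + 5 + 1 + 3 + 2 + 7 + 4 + 3 + 8 + 2 = 73

73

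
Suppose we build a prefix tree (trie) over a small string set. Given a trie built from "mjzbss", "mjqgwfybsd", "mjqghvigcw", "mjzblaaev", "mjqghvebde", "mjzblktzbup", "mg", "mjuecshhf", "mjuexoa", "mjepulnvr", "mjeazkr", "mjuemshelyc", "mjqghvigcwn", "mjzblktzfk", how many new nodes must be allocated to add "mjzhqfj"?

4

"mjz" is already a path in the trie; the remaining "hqfj" must be added.
So 7 − 3 = 4 new nodes.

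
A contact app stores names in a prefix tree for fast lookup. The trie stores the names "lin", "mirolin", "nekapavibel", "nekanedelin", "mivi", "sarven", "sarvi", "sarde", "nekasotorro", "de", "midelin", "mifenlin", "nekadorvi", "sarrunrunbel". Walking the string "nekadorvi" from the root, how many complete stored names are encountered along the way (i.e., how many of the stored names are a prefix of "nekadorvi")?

1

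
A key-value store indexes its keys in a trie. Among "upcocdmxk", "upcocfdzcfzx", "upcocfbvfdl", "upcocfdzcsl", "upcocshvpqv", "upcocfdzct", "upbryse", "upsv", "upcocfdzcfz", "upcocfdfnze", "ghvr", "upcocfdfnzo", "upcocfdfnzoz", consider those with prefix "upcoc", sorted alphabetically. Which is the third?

upcocfdfnze

DFS of the "upcoc" subtree visits, in order: "upcocdmxk", "upcocfbvfdl", "upcocfdfnze", "upcocfdfnzo", "upcocfdfnzoz", "upcocfdzcfz", "upcocfdzcfzx", "upcocfdzcsl", "upcocfdzct", "upcocshvpqv"
The 3rd is upcocfdfnze.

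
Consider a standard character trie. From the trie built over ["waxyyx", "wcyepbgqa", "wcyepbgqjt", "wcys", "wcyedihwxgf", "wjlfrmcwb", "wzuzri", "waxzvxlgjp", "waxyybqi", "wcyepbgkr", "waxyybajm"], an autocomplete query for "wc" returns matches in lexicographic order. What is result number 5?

Words with prefix "wc", in lexicographic order: "wcyedihwxgf", "wcyepbgkr", "wcyepbgqa", "wcyepbgqjt", "wcys"
The 5th is wcys.

wcys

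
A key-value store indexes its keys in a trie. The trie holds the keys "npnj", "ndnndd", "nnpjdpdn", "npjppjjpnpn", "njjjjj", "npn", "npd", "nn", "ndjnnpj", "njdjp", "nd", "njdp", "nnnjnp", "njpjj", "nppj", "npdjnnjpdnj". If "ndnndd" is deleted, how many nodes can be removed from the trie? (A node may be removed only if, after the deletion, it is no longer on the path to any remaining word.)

4

After clearing the end-marker at "ndnndd", prune upward until reaching a node still needed by another word.
The suffix "nndd" (4 nodes) is used only by "ndnndd"; the node for "nd" still has the child "j", so pruning stops there.
Nodes removed: 4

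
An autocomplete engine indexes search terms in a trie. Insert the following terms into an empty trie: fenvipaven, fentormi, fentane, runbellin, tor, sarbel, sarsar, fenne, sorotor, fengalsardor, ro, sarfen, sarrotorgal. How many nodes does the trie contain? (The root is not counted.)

68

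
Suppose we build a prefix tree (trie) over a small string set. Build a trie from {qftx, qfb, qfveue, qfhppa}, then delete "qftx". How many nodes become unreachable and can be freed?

After clearing the end-marker at "qftx", prune upward until reaching a node still needed by another word.
The suffix "tx" (2 nodes) is used only by "qftx"; the node for "qf" still has the child "b", so pruning stops there.
Nodes removed: 2

2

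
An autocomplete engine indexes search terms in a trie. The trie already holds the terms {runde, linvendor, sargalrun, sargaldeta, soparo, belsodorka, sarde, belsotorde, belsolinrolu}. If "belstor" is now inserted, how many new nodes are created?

The longest prefix of "belstor" already in the trie is "bels" (length 4).
So 7 − 4 = 3 new nodes.

3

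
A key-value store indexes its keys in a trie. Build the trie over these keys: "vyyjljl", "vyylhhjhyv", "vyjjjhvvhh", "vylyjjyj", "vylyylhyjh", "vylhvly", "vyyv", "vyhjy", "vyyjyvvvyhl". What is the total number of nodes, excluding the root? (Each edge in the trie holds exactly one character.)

For each word, the new-node count is its length minus the longest prefix already in the trie:
  "vyyjljl" → 7 new (v, y, y, j, l, j, l)
  "vyylhhjhyv" → prefix "vyy" already present; 7 new (l, h, h, j, h, y, v)
  "vyjjjhvvhh" → prefix "vy" already present; 8 new (j, j, j, h, v, v, h, h)
  "vylyjjyj" → prefix "vy" already present; 6 new (l, y, j, j, y, j)
  "vylyylhyjh" → prefix "vyly" already present; 6 new (y, l, h, y, j, h)
  "vylhvly" → prefix "vyl" already present; 4 new (h, v, l, y)
  "vyyv" → prefix "vyy" already present; 1 new (v)
  "vyhjy" → prefix "vy" already present; 3 new (h, j, y)
  "vyyjyvvvyhl" → prefix "vyyj" already present; 7 new (y, v, v, v, y, h, l)
Total nodes = 7 + 7 + 8 + 6 + 6 + 4 + 1 + 3 + 7 = 49

49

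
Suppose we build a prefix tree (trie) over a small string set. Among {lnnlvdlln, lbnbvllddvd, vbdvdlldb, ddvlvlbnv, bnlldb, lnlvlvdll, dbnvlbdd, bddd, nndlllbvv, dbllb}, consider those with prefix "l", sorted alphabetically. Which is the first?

lbnbvllddvd

Filter for "l…" and sort: "lbnbvllddvd", "lnlvlvdll", "lnnlvdlln"
The 1st is lbnbvllddvd.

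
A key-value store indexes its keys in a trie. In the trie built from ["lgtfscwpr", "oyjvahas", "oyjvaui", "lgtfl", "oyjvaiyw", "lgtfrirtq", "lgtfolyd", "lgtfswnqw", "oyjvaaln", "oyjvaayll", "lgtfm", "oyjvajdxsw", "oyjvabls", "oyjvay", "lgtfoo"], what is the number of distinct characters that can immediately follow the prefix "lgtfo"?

Follow the path "lgtfo" to its node, then look at its outgoing edges.
Characters that immediately follow "lgtfo" among the stored strings: {l, o}.
That node has 2 child edges.

2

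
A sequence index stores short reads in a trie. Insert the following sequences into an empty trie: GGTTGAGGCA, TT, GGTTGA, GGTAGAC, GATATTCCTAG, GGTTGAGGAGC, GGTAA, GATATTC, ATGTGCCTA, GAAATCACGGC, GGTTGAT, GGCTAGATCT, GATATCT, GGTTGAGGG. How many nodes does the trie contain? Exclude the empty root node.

60

Trace insertions, counting only characters that open a new branch:
  "GGTTGAGGCA" → 10 new (G, G, T, T, G, A, G, G, C, A)
  "TT" → 2 new (T, T)
  "GGTTGA" → prefix "GGTTGA" already present; 0 new (none)
  "GGTAGAC" → prefix "GGT" already present; 4 new (A, G, A, C)
  "GATATTCCTAG" → prefix "G" already present; 10 new (A, T, A, T, T, C, C, T, A, G)
  "GGTTGAGGAGC" → prefix "GGTTGAGG" already present; 3 new (A, G, C)
  "GGTAA" → prefix "GGTA" already present; 1 new (A)
  "GATATTC" → prefix "GATATTC" already present; 0 new (none)
  "ATGTGCCTA" → 9 new (A, T, G, T, G, C, C, T, A)
  "GAAATCACGGC" → prefix "GA" already present; 9 new (A, A, T, C, A, C, G, G, C)
  "GGTTGAT" → prefix "GGTTGA" already present; 1 new (T)
  "GGCTAGATCT" → prefix "GG" already present; 8 new (C, T, A, G, A, T, C, T)
  "GATATCT" → prefix "GATAT" already present; 2 new (C, T)
  "GGTTGAGGG" → prefix "GGTTGAGG" already present; 1 new (G)
Total nodes = 10 + 2 + 0 + 4 + 10 + 3 + 1 + 0 + 9 + 9 + 1 + 8 + 2 + 1 = 60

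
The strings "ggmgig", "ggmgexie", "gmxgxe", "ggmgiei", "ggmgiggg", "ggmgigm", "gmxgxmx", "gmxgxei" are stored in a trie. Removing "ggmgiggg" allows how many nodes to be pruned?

A node on "ggmgiggg"'s path can go only if nothing else ends at it or branches off below it.
The suffix "gg" (2 nodes) is used only by "ggmgiggg"; the node for "ggmgig" still has the child "m", so pruning stops there.
Nodes removed: 2

2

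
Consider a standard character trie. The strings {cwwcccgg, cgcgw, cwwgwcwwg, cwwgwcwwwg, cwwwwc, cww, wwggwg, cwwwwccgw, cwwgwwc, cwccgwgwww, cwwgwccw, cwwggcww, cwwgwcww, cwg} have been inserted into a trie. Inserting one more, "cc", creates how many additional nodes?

"c" is already a path in the trie; the remaining "c" must be added.
So 2 − 1 = 1 new nodes.

1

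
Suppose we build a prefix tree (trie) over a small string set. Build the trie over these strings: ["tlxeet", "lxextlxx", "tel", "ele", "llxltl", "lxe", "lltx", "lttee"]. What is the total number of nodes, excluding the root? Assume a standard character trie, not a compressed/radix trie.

30

Count nodes per top-level branch (shared prefixes stored once):
  'e'-branch (ele): 3 nodes
  'l'-branch (lltx, llxltl, lttee, lxe, lxextlxx): 19 nodes
  't'-branch (tel, tlxeet): 8 nodes
Sum: 30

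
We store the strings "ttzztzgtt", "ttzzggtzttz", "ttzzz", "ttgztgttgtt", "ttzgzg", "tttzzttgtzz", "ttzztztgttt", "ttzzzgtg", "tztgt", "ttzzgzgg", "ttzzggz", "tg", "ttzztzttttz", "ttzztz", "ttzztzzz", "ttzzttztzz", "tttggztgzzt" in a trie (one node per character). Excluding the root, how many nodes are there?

Insert word by word; a character creates a node only if that edge doesn't already exist:
  "ttzztzgtt" → 9 new (t, t, z, z, t, z, g, t, t)
  "ttzzggtzttz" → prefix "ttzz" already present; 7 new (g, g, t, z, t, t, z)
  "ttzzz" → prefix "ttzz" already present; 1 new (z)
  "ttgztgttgtt" → prefix "tt" already present; 9 new (g, z, t, g, t, t, g, t, t)
  "ttzgzg" → prefix "ttz" already present; 3 new (g, z, g)
  "tttzzttgtzz" → prefix "tt" already present; 9 new (t, z, z, t, t, g, t, z, z)
  "ttzztztgttt" → prefix "ttzztz" already present; 5 new (t, g, t, t, t)
  "ttzzzgtg" → prefix "ttzzz" already present; 3 new (g, t, g)
  "tztgt" → prefix "t" already present; 4 new (z, t, g, t)
  "ttzzgzgg" → prefix "ttzzg" already present; 3 new (z, g, g)
  "ttzzggz" → prefix "ttzzgg" already present; 1 new (z)
  "tg" → prefix "t" already present; 1 new (g)
  "ttzztzttttz" → prefix "ttzztzt" already present; 4 new (t, t, t, z)
  "ttzztz" → prefix "ttzztz" already present; 0 new (none)
  "ttzztzzz" → prefix "ttzztz" already present; 2 new (z, z)
  "ttzzttztzz" → prefix "ttzzt" already present; 5 new (t, z, t, z, z)
  "tttggztgzzt" → prefix "ttt" already present; 8 new (g, g, z, t, g, z, z, t)
Total nodes = 9 + 7 + 1 + 9 + 3 + 9 + 5 + 3 + 4 + 3 + 1 + 1 + 4 + 0 + 2 + 5 + 8 = 74

74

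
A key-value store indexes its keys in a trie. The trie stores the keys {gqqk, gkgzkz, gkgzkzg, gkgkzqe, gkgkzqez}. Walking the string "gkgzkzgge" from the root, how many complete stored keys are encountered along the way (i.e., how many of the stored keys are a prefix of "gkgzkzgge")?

2

Traverse "gkgzkzgge" character by character; count nodes along the way that are marked as word ends.
Prefixes of the query that are stored words: "gkgzkz", "gkgzkzg"
Count: 2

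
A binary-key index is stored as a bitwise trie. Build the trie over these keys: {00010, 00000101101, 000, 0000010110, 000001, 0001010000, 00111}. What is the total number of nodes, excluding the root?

21

Trie structure (* marks end of a word):
(root)
└─ 0
   └─ 0
      ├─ 0 *
      │  ├─ 0
      │  │  └─ 0
      │  │     └─ 1 *
      │  │        └─ 0
      │  │           └─ 1
      │  │              └─ 1
      │  │                 └─ 0 *
      │  │                    └─ 1 *
      │  └─ 1
      │     └─ 0 *
      │        └─ 1
      │           └─ 0
      │              └─ 0
      │                 └─ 0
      │                    └─ 0 *
      └─ 1
         └─ 1
            └─ 1 *
Counting every labelled node above: 21.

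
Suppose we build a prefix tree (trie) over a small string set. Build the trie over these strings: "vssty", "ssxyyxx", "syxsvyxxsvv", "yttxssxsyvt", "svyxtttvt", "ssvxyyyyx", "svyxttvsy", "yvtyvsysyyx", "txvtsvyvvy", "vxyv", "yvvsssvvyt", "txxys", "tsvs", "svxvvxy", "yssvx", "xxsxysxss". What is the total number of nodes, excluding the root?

Insert word by word; a character creates a node only if that edge doesn't already exist:
  "vssty" → 5 new (v, s, s, t, y)
  "ssxyyxx" → 7 new (s, s, x, y, y, x, x)
  "syxsvyxxsvv" → prefix "s" already present; 10 new (y, x, s, v, y, x, x, s, v, v)
  "yttxssxsyvt" → 11 new (y, t, t, x, s, s, x, s, y, v, t)
  "svyxtttvt" → prefix "s" already present; 8 new (v, y, x, t, t, t, v, t)
  "ssvxyyyyx" → prefix "ss" already present; 7 new (v, x, y, y, y, y, x)
  "svyxttvsy" → prefix "svyxtt" already present; 3 new (v, s, y)
  "yvtyvsysyyx" → prefix "y" already present; 10 new (v, t, y, v, s, y, s, y, y, x)
  "txvtsvyvvy" → 10 new (t, x, v, t, s, v, y, v, v, y)
  "vxyv" → prefix "v" already present; 3 new (x, y, v)
  "yvvsssvvyt" → prefix "yv" already present; 8 new (v, s, s, s, v, v, y, t)
  "txxys" → prefix "tx" already present; 3 new (x, y, s)
  "tsvs" → prefix "t" already present; 3 new (s, v, s)
  "svxvvxy" → prefix "sv" already present; 5 new (x, v, v, x, y)
  "yssvx" → prefix "y" already present; 4 new (s, s, v, x)
  "xxsxysxss" → 9 new (x, x, s, x, y, s, x, s, s)
Total nodes = 5 + 7 + 10 + 11 + 8 + 7 + 3 + 10 + 10 + 3 + 8 + 3 + 3 + 5 + 4 + 9 = 106

106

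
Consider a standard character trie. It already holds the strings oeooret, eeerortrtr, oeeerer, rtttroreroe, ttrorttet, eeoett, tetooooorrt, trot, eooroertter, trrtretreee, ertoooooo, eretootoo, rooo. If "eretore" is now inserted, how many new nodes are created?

2

"ereto" is already a path in the trie; the remaining "re" must be added.
Each of the 2 remaining characters creates one node.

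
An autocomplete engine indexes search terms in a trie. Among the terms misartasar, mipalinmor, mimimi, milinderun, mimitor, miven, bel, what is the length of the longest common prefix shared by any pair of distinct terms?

Look for the deepest trie node that still has at least two words in its subtree.
"mimimi" and "mimitor" agree on "mimi" (4 characters) before diverging; nothing deeper is shared.
Longest shared-prefix length: 4

4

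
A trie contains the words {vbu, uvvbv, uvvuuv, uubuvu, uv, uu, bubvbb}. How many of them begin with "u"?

Traverse to the node for "u", then collect every word in that subtree.
Matches: "uu", "uubuvu", "uv", "uvvbv", "uvvuuv"
Count: 5

5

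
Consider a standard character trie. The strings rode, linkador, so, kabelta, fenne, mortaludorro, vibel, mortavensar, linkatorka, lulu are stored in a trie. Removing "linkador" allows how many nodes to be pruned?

3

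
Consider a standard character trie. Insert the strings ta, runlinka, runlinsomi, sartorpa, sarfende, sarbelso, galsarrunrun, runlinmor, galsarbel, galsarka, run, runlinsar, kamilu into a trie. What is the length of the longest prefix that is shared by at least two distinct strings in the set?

7

Equivalently: take the maximum, over all pairs, of their longest common prefix length.
"runlinsar" and "runlinsomi" agree on "runlins" (7 characters) before diverging; nothing deeper is shared.
Longest shared-prefix length: 7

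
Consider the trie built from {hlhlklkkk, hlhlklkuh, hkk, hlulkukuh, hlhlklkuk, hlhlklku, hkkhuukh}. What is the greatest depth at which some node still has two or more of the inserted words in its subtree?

Equivalently: take the maximum, over all pairs, of their longest common prefix length.
"hlhlklku" and "hlhlklkuh" agree on "hlhlklku" (8 characters) before diverging; nothing deeper is shared.
Longest shared-prefix length: 8

8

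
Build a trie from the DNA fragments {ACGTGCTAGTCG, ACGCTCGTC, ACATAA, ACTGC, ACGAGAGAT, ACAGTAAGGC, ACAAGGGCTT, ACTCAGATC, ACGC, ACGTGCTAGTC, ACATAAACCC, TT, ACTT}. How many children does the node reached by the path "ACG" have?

3

Follow the path "ACG" to its node, then look at its outgoing edges.
Distinct next characters after "ACG": A, C, T.
That node has 3 child edges.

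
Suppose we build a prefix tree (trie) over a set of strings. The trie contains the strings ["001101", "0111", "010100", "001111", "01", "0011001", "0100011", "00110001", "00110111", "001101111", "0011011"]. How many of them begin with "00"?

Filter for entries beginning with "00":
Matches: "00110001", "0011001", "001101", "0011011", "00110111", "001101111", "001111"
Count: 7

7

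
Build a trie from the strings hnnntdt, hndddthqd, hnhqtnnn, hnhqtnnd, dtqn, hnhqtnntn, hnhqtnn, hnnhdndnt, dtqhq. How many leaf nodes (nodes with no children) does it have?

8

A leaf is a node with no children — equivalently, the end of a word that is not a proper prefix of any other stored word.
Those words: "dtqhq", "dtqn", "hndddthqd", "hnhqtnnd", "hnhqtnnn", "hnhqtnntn", "hnnhdndnt", "hnnntdt"
Leaf count: 8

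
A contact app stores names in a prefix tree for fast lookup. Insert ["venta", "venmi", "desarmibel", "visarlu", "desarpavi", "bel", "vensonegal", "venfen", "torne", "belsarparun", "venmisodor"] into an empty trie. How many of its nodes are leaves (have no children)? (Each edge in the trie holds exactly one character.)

9

Leaves are exactly the stored words that no other stored word extends.
Those words: "belsarparun", "desarmibel", "desarpavi", "torne", "venfen", "venmisodor", "vensonegal", "venta", "visarlu"
Leaf count: 9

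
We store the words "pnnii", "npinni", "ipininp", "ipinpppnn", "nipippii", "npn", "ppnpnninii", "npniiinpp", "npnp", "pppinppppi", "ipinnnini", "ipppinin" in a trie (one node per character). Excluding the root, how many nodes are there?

Insert word by word; a character creates a node only if that edge doesn't already exist:
  "pnnii" → 5 new (p, n, n, i, i)
  "npinni" → 6 new (n, p, i, n, n, i)
  "ipininp" → 7 new (i, p, i, n, i, n, p)
  "ipinpppnn" → prefix "ipin" already present; 5 new (p, p, p, n, n)
  "nipippii" → prefix "n" already present; 7 new (i, p, i, p, p, i, i)
  "npn" → prefix "np" already present; 1 new (n)
  "ppnpnninii" → prefix "p" already present; 9 new (p, n, p, n, n, i, n, i, i)
  "npniiinpp" → prefix "npn" already present; 6 new (i, i, i, n, p, p)
  "npnp" → prefix "npn" already present; 1 new (p)
  "pppinppppi" → prefix "pp" already present; 8 new (p, i, n, p, p, p, p, i)
  "ipinnnini" → prefix "ipin" already present; 5 new (n, n, i, n, i)
  "ipppinin" → prefix "ip" already present; 6 new (p, p, i, n, i, n)
Total nodes = 5 + 6 + 7 + 5 + 7 + 1 + 9 + 6 + 1 + 8 + 5 + 6 = 66

66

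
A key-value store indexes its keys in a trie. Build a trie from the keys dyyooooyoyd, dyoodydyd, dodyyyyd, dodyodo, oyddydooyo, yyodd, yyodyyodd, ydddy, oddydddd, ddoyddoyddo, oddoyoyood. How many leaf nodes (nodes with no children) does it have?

Leaves are exactly the stored words that no other stored word extends.
Those words: "ddoyddoyddo", "dodyodo", "dodyyyyd", "dyoodydyd", "dyyooooyoyd", "oddoyoyood", "oddydddd", "oyddydooyo", "ydddy", "yyodd", "yyodyyodd"
Leaf count: 11

11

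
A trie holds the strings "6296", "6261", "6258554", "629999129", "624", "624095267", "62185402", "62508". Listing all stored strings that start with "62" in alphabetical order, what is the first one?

62185402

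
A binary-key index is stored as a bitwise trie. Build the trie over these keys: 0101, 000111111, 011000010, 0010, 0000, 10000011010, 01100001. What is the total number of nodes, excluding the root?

For each word, the new-node count is its length minus the longest prefix already in the trie:
  "0101" → 4 new (0, 1, 0, 1)
  "000111111" → prefix "0" already present; 8 new (0, 0, 1, 1, 1, 1, 1, 1)
  "011000010" → prefix "01" already present; 7 new (1, 0, 0, 0, 0, 1, 0)
  "0010" → prefix "00" already present; 2 new (1, 0)
  "0000" → prefix "000" already present; 1 new (0)
  "10000011010" → 11 new (1, 0, 0, 0, 0, 0, 1, 1, 0, 1, 0)
  "01100001" → prefix "01100001" already present; 0 new (none)
Total nodes = 4 + 8 + 7 + 2 + 1 + 11 + 0 = 33

33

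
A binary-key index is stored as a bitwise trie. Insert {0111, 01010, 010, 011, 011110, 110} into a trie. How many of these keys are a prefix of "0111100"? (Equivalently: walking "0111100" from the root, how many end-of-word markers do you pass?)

3

Check each prefix of "0111100" against the stored set — each match is an end-marker on the path.
Prefixes of the query that are stored words: "011", "0111", "011110"
Count: 3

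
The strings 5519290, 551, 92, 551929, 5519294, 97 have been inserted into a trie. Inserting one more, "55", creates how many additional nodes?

0

"55" is already a full path in the trie; only an end-marker is added.
No new nodes are needed: 0.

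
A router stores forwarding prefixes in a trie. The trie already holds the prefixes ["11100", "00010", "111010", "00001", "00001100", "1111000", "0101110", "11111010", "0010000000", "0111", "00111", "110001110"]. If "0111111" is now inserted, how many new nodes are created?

3

"0111" is already a path in the trie; the remaining "111" must be added.
So 7 − 4 = 3 new nodes.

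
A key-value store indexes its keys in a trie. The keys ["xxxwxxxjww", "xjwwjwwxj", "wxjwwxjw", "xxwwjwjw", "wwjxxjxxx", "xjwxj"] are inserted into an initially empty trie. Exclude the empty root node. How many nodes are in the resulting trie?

42

For each word, the new-node count is its length minus the longest prefix already in the trie:
  "xxxwxxxjww" → 10 new (x, x, x, w, x, x, x, j, w, w)
  "xjwwjwwxj" → prefix "x" already present; 8 new (j, w, w, j, w, w, x, j)
  "wxjwwxjw" → 8 new (w, x, j, w, w, x, j, w)
  "xxwwjwjw" → prefix "xx" already present; 6 new (w, w, j, w, j, w)
  "wwjxxjxxx" → prefix "w" already present; 8 new (w, j, x, x, j, x, x, x)
  "xjwxj" → prefix "xjw" already present; 2 new (x, j)
Total nodes = 10 + 8 + 8 + 6 + 8 + 2 = 42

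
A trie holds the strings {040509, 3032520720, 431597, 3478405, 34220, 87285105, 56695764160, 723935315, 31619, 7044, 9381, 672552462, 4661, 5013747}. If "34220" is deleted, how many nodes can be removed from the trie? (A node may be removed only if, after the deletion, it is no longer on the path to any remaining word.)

Walk "34220" from the leaf back toward the root, removing each node that no remaining word uses.
The suffix "220" (3 nodes) is used only by "34220"; the node for "34" still has the child "7", so pruning stops there.
Nodes removed: 3

3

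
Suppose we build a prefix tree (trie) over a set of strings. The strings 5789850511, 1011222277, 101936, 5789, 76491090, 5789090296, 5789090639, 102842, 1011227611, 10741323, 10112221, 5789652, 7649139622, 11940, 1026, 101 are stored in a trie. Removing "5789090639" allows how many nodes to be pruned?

3

Walk "5789090639" from the leaf back toward the root, removing each node that no remaining word uses.
The suffix "639" (3 nodes) is used only by "5789090639"; the node for "5789090" still has the child "2", so pruning stops there.
Nodes removed: 3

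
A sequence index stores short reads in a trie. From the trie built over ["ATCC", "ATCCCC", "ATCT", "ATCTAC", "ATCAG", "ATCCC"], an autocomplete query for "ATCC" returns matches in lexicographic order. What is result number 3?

ATCCCC

DFS of the "ATCC" subtree visits, in order: "ATCC", "ATCCC", "ATCCCC"
Position 3: ATCCCC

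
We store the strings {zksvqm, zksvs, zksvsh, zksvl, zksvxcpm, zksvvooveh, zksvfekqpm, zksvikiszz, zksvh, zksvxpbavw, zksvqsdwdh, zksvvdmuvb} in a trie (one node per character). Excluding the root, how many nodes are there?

47

Trace insertions, counting only characters that open a new branch:
  "zksvqm" → 6 new (z, k, s, v, q, m)
  "zksvs" → prefix "zksv" already present; 1 new (s)
  "zksvsh" → prefix "zksvs" already present; 1 new (h)
  "zksvl" → prefix "zksv" already present; 1 new (l)
  "zksvxcpm" → prefix "zksv" already present; 4 new (x, c, p, m)
  "zksvvooveh" → prefix "zksv" already present; 6 new (v, o, o, v, e, h)
  "zksvfekqpm" → prefix "zksv" already present; 6 new (f, e, k, q, p, m)
  "zksvikiszz" → prefix "zksv" already present; 6 new (i, k, i, s, z, z)
  "zksvh" → prefix "zksv" already present; 1 new (h)
  "zksvxpbavw" → prefix "zksvx" already present; 5 new (p, b, a, v, w)
  "zksvqsdwdh" → prefix "zksvq" already present; 5 new (s, d, w, d, h)
  "zksvvdmuvb" → prefix "zksvv" already present; 5 new (d, m, u, v, b)
Total nodes = 6 + 1 + 1 + 1 + 4 + 6 + 6 + 6 + 1 + 5 + 5 + 5 = 47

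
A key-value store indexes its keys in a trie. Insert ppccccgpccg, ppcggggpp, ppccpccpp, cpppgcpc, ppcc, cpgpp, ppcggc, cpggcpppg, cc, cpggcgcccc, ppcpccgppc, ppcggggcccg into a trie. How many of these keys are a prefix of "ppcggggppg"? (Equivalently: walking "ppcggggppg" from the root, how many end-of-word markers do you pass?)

Check each prefix of "ppcggggppg" against the stored set — each match is an end-marker on the path.
Prefixes of the query that are stored words: "ppcggggpp"
Count: 1

1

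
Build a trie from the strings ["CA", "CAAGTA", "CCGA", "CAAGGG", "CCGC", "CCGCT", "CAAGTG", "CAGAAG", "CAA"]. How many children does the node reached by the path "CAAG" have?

2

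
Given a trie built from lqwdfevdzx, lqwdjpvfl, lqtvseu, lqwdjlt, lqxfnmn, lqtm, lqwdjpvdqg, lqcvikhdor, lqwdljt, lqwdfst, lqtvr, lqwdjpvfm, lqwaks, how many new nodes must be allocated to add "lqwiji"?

3

"lqw" is already a path in the trie; the remaining "iji" must be added.
Each of the 3 remaining characters creates one node.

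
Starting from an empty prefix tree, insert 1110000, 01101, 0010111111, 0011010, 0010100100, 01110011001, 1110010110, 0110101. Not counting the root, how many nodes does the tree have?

45

Count nodes per top-level branch (shared prefixes stored once):
  '0'-branch (0010100100, 0010111111, 0011010, 01101, 0110101, 01110011001): 33 nodes
  '1'-branch (1110000, 1110010110): 12 nodes
Sum: 45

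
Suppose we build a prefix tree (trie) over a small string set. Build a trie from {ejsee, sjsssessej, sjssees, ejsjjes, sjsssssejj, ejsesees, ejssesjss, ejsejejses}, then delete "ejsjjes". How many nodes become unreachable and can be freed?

A node on "ejsjjes"'s path can go only if nothing else ends at it or branches off below it.
The suffix "jjes" (4 nodes) is used only by "ejsjjes"; the node for "ejs" still has the child "e", so pruning stops there.
Nodes removed: 4

4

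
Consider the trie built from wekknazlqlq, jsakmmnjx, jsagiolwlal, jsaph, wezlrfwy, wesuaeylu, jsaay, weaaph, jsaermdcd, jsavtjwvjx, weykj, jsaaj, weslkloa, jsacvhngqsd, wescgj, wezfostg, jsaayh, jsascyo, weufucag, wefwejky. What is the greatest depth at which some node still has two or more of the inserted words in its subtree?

5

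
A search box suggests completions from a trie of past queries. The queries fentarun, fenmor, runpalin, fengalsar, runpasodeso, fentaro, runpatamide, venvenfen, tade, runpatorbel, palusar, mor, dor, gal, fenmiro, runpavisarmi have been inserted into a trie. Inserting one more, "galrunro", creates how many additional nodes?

5

"gal" is already a path in the trie; the remaining "runro" must be added.
Each of the 5 remaining characters creates one node.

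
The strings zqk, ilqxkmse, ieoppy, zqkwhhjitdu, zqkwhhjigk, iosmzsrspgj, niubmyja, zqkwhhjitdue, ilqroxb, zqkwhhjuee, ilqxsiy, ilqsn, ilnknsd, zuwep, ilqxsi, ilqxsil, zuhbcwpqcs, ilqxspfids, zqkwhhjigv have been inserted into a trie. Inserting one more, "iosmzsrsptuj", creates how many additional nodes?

Walking "iosmzsrsptuj" from the root, the first 9 characters ("iosmzsrsp") follow existing edges; "t" is the first miss.
So 12 − 9 = 3 new nodes.

3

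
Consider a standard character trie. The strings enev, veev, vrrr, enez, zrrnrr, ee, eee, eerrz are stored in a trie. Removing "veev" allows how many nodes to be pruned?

After clearing the end-marker at "veev", prune upward until reaching a node still needed by another word.
The suffix "eev" (3 nodes) is used only by "veev"; the node for "v" still has the child "r", so pruning stops there.
Nodes removed: 3

3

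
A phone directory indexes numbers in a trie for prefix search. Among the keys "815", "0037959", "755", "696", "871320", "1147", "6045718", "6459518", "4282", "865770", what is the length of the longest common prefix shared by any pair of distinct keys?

1

Equivalently: take the maximum, over all pairs, of their longest common prefix length.
e.g. "6045718" and "6459518" share the prefix "6" of length 1; no pair shares a longer one.
Longest shared-prefix length: 1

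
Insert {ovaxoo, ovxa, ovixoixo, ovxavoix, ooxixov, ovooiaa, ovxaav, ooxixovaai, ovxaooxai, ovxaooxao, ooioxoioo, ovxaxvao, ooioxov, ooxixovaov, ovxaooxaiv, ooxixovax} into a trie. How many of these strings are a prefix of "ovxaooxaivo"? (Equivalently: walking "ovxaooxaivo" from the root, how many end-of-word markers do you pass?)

3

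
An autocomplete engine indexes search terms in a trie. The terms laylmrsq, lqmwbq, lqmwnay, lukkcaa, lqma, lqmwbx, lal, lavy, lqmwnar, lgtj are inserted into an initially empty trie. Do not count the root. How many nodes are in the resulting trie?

31

Trace insertions, counting only characters that open a new branch:
  "laylmrsq" → 8 new (l, a, y, l, m, r, s, q)
  "lqmwbq" → prefix "l" already present; 5 new (q, m, w, b, q)
  "lqmwnay" → prefix "lqmw" already present; 3 new (n, a, y)
  "lukkcaa" → prefix "l" already present; 6 new (u, k, k, c, a, a)
  "lqma" → prefix "lqm" already present; 1 new (a)
  "lqmwbx" → prefix "lqmwb" already present; 1 new (x)
  "lal" → prefix "la" already present; 1 new (l)
  "lavy" → prefix "la" already present; 2 new (v, y)
  "lqmwnar" → prefix "lqmwna" already present; 1 new (r)
  "lgtj" → prefix "l" already present; 3 new (g, t, j)
Total nodes = 8 + 5 + 3 + 6 + 1 + 1 + 1 + 2 + 1 + 3 = 31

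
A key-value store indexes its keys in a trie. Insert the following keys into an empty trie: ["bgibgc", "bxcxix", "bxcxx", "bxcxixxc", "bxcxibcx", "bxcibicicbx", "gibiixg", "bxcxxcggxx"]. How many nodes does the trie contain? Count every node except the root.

Insert word by word; a character creates a node only if that edge doesn't already exist:
  "bgibgc" → 6 new (b, g, i, b, g, c)
  "bxcxix" → prefix "b" already present; 5 new (x, c, x, i, x)
  "bxcxx" → prefix "bxcx" already present; 1 new (x)
  "bxcxixxc" → prefix "bxcxix" already present; 2 new (x, c)
  "bxcxibcx" → prefix "bxcxi" already present; 3 new (b, c, x)
  "bxcibicicbx" → prefix "bxc" already present; 8 new (i, b, i, c, i, c, b, x)
  "gibiixg" → 7 new (g, i, b, i, i, x, g)
  "bxcxxcggxx" → prefix "bxcxx" already present; 5 new (c, g, g, x, x)
Total nodes = 6 + 5 + 1 + 2 + 3 + 8 + 7 + 5 = 37

37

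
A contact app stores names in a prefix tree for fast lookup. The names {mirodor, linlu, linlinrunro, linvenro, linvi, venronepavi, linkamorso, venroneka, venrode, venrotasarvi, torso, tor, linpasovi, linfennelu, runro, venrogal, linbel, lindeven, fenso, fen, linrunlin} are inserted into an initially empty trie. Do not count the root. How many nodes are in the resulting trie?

Trace insertions, counting only characters that open a new branch:
  "mirodor" → 7 new (m, i, r, o, d, o, r)
  "linlu" → 5 new (l, i, n, l, u)
  "linlinrunro" → prefix "linl" already present; 7 new (i, n, r, u, n, r, o)
  "linvenro" → prefix "lin" already present; 5 new (v, e, n, r, o)
  "linvi" → prefix "linv" already present; 1 new (i)
  "venronepavi" → 11 new (v, e, n, r, o, n, e, p, a, v, i)
  "linkamorso" → prefix "lin" already present; 7 new (k, a, m, o, r, s, o)
  "venroneka" → prefix "venrone" already present; 2 new (k, a)
  "venrode" → prefix "venro" already present; 2 new (d, e)
  "venrotasarvi" → prefix "venro" already present; 7 new (t, a, s, a, r, v, i)
  "torso" → 5 new (t, o, r, s, o)
  "tor" → prefix "tor" already present; 0 new (none)
  "linpasovi" → prefix "lin" already present; 6 new (p, a, s, o, v, i)
  "linfennelu" → prefix "lin" already present; 7 new (f, e, n, n, e, l, u)
  "runro" → 5 new (r, u, n, r, o)
  "venrogal" → prefix "venro" already present; 3 new (g, a, l)
  "linbel" → prefix "lin" already present; 3 new (b, e, l)
  "lindeven" → prefix "lin" already present; 5 new (d, e, v, e, n)
  "fenso" → 5 new (f, e, n, s, o)
  "fen" → prefix "fen" already present; 0 new (none)
  "linrunlin" → prefix "lin" already present; 6 new (r, u, n, l, i, n)
Total nodes = 7 + 5 + 7 + 5 + 1 + 11 + 7 + 2 + 2 + 7 + 5 + 0 + 6 + 7 + 5 + 3 + 3 + 5 + 5 + 0 + 6 = 99

99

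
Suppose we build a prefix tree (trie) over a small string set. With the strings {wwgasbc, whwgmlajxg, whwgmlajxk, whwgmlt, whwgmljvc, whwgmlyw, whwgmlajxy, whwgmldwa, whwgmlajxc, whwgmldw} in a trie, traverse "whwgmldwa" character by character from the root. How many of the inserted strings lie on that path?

Walk "whwgmldwa" from the root; an end-of-word marker is hit whenever a stored word is a prefix of "whwgmldwa".
Prefixes of the query that are stored words: "whwgmldw", "whwgmldwa"
Count: 2

2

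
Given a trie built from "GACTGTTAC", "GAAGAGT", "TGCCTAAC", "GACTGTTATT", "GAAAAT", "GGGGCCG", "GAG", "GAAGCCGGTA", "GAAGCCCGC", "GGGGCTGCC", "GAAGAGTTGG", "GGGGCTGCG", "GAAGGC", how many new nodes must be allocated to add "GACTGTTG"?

1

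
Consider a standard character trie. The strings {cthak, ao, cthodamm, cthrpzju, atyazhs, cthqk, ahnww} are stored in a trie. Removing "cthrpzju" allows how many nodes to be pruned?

Walk "cthrpzju" from the leaf back toward the root, removing each node that no remaining word uses.
The suffix "rpzju" (5 nodes) is used only by "cthrpzju"; the node for "cth" still has the child "a", so pruning stops there.
Nodes removed: 5

5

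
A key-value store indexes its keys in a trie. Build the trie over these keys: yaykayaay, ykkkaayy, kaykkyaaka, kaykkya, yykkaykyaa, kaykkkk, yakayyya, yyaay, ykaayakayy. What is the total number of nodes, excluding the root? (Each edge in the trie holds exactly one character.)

Insert word by word; a character creates a node only if that edge doesn't already exist:
  "yaykayaay" → 9 new (y, a, y, k, a, y, a, a, y)
  "ykkkaayy" → prefix "y" already present; 7 new (k, k, k, a, a, y, y)
  "kaykkyaaka" → 10 new (k, a, y, k, k, y, a, a, k, a)
  "kaykkya" → prefix "kaykkya" already present; 0 new (none)
  "yykkaykyaa" → prefix "y" already present; 9 new (y, k, k, a, y, k, y, a, a)
  "kaykkkk" → prefix "kaykk" already present; 2 new (k, k)
  "yakayyya" → prefix "ya" already present; 6 new (k, a, y, y, y, a)
  "yyaay" → prefix "yy" already present; 3 new (a, a, y)
  "ykaayakayy" → prefix "yk" already present; 8 new (a, a, y, a, k, a, y, y)
Total nodes = 9 + 7 + 10 + 0 + 9 + 2 + 6 + 3 + 8 = 54

54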